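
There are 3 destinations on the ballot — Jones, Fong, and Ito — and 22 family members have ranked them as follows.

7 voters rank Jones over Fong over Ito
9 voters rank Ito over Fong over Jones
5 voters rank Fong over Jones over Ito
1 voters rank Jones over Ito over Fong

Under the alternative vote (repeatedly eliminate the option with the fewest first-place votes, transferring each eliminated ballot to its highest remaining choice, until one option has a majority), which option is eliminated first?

Fong

Round 1: Ito 9, Jones 8, Fong 5. Fong has the fewest and is eliminated.
Round 2: Jones 13, Ito 9. Jones has a majority.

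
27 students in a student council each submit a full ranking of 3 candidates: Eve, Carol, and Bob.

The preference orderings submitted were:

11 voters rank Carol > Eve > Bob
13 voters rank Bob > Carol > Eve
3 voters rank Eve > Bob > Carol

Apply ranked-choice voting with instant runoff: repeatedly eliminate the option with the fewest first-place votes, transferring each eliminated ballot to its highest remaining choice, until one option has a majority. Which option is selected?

Bob

Round 1: Bob 13, Carol 11, Eve 3. Eve has the fewest and is eliminated.
Round 2: Bob 16, Carol 11. Bob has a majority.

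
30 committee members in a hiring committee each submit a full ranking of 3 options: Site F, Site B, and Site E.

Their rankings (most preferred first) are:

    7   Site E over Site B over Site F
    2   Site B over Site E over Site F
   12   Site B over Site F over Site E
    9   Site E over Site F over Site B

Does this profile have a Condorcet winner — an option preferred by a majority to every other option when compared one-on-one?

Head-to-head results (30 voters total):
Site F vs Site B: Site B wins 21–9.
Site F vs Site E: Site E wins 18–12.
Site B vs Site E: Site E wins 16–14.
Site E beats each rival — Site F (18–12), Site B (16–14) — so Site E is the Condorcet winner.

Yes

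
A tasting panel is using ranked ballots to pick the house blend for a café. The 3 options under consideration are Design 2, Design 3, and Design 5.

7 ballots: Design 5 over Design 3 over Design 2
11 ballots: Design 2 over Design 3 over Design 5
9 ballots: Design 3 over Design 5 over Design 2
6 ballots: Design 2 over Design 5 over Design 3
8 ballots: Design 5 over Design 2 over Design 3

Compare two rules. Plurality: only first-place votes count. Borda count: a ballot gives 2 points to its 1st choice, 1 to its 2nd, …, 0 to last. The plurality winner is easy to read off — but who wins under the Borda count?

Design 5

Plurality first-place counts: Design 2 17, Design 3 9, Design 5 15 → Design 2.
Borda totals: Design 2 42, Design 3 36, Design 5 45 → Design 5.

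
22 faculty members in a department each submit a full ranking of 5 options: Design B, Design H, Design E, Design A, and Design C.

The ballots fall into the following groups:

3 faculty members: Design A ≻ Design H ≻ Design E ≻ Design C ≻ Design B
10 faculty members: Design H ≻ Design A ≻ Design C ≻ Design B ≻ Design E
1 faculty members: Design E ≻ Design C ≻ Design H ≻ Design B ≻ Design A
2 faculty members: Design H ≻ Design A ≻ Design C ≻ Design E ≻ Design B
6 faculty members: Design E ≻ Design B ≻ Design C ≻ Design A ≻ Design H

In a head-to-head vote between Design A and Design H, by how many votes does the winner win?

4

Ballots ranking Design A above Design H: 3+6 = 9.
Ballots ranking Design H above Design A: 10+1+2 = 13.
Design H wins 13–9, a margin of 4.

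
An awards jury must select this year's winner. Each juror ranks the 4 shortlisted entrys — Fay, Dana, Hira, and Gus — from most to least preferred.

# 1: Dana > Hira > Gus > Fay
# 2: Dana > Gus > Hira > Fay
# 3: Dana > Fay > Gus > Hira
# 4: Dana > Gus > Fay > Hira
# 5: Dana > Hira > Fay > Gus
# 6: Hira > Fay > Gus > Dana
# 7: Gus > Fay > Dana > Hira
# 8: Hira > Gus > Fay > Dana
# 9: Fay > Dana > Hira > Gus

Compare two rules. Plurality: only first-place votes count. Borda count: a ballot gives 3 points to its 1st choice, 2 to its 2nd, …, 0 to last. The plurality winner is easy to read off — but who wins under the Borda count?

Dana

Plurality first-place counts: Fay 1, Dana 5, Hira 2, Gus 1 → Dana.
Borda totals: Fay 12, Dana 18, Hira 12, Gus 12 → Dana.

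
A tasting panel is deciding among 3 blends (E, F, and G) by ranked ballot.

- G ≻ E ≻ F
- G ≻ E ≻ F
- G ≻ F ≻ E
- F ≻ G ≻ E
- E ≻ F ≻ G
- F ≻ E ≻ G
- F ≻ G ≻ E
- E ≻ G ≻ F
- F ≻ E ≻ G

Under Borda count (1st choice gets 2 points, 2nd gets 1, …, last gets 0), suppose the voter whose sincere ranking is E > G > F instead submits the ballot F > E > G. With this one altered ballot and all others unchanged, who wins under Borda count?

F

Borda totals with the altered ballot: E 7, F 12, G 8.
The winner is unchanged: still F.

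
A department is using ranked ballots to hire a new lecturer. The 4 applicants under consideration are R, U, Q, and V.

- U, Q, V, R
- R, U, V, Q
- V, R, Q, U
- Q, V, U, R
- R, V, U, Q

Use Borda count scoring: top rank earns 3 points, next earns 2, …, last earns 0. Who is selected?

V

Borda scores:
  R: 0 + 3 + 2 + 0 + 3 = 8
  U: 3 + 2 + 0 + 1 + 1 = 7
  Q: 2 + 0 + 1 + 3 + 0 = 6
  V: 1 + 1 + 3 + 2 + 2 = 9
V has the highest total.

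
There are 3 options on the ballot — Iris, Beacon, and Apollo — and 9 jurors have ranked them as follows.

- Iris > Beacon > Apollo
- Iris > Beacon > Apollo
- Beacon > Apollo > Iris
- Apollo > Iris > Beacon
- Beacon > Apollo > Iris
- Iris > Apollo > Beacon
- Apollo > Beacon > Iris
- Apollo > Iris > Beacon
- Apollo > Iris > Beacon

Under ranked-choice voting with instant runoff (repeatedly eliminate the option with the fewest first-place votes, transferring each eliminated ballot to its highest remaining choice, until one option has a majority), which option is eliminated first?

Beacon

Round 1: Apollo 4, Iris 3, Beacon 2. Beacon has the fewest and is eliminated.
Round 2: Apollo 6, Iris 3. Apollo has a majority.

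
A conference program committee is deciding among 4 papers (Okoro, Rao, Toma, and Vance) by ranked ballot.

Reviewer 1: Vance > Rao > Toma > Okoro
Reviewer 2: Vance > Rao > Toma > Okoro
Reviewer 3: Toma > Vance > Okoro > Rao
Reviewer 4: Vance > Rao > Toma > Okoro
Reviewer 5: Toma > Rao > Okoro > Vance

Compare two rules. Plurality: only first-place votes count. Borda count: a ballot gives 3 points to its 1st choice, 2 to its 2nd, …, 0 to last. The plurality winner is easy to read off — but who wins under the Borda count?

Vance

Plurality first-place counts: Okoro 0, Rao 0, Toma 2, Vance 3 → Vance.
Borda totals: Okoro 2, Rao 8, Toma 9, Vance 11 → Vance.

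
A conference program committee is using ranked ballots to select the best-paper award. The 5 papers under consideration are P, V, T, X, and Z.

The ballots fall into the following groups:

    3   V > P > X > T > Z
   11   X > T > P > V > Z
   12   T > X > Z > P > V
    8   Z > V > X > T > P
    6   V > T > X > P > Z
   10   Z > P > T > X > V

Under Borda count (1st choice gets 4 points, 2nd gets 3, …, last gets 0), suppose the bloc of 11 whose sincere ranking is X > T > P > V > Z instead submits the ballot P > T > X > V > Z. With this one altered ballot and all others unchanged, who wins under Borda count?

Borda totals with the altered ballot: P 101, V 71, T 130, X 102, Z 96.
The winner is unchanged: still T.

T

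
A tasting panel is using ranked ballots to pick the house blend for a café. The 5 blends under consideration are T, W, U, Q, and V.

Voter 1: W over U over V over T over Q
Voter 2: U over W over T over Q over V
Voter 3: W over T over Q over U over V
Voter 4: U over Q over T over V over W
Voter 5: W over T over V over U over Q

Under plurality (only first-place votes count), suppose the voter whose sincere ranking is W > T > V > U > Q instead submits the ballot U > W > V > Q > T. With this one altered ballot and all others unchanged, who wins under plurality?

U

First-place totals with the altered ballot: T 0, W 2, U 3, Q 0, V 0.
The switch changes the winner from W to U.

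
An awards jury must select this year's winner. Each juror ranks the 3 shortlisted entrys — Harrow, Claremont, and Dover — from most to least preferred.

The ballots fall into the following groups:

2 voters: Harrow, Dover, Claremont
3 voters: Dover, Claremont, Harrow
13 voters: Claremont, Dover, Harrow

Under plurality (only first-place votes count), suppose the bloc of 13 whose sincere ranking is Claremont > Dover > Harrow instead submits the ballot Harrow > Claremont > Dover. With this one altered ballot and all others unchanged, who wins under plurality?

First-place totals with the altered ballot: Harrow 15, Claremont 0, Dover 3.
The switch changes the winner from Claremont to Harrow.

Harrow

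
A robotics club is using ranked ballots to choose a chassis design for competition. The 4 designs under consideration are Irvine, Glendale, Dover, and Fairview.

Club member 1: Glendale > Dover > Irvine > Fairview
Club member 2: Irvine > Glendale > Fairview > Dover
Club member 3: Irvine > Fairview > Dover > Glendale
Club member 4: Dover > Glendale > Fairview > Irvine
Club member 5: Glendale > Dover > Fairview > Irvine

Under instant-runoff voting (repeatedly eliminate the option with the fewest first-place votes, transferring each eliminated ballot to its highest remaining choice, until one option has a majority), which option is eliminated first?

Round 1: Irvine 2, Glendale 2, Dover 1, Fairview 0. Fairview has the fewest and is eliminated.
Round 2: Irvine 2, Glendale 2, Dover 1. Dover has the fewest and is eliminated.
Round 3: Glendale 3, Irvine 2. Glendale has a majority.

Fairview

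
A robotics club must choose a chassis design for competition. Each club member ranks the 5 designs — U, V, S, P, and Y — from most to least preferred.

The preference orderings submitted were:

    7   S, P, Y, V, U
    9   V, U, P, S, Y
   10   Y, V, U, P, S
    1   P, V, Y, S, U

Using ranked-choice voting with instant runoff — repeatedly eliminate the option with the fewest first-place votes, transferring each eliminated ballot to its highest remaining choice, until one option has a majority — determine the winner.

Y

Round 1: Y 10, V 9, S 7, P 1, U 0. U has the fewest and is eliminated.
Round 2: Y 10, V 9, S 7, P 1. P has the fewest and is eliminated.
Round 3: V 10, Y 10, S 7. S has the fewest and is eliminated.
Round 4: Y 17, V 10. Y has a majority.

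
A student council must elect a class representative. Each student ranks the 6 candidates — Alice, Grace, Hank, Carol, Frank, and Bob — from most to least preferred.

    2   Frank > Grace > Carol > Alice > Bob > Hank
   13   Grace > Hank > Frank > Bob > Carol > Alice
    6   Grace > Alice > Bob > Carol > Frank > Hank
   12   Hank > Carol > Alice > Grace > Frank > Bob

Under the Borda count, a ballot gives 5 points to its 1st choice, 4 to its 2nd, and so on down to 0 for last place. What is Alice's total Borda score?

Borda scores:
  Alice: 2·2 + 13·0 + 6·4 + 12·3 = 64
  Grace: 2·4 + 13·5 + 6·5 + 12·2 = 127
  Hank: 2·0 + 13·4 + 6·0 + 12·5 = 112
  Carol: 2·3 + 13·1 + 6·2 + 12·4 = 79
  Frank: 2·5 + 13·3 + 6·1 + 12·1 = 67
  Bob: 2·1 + 13·2 + 6·3 + 12·0 = 46

64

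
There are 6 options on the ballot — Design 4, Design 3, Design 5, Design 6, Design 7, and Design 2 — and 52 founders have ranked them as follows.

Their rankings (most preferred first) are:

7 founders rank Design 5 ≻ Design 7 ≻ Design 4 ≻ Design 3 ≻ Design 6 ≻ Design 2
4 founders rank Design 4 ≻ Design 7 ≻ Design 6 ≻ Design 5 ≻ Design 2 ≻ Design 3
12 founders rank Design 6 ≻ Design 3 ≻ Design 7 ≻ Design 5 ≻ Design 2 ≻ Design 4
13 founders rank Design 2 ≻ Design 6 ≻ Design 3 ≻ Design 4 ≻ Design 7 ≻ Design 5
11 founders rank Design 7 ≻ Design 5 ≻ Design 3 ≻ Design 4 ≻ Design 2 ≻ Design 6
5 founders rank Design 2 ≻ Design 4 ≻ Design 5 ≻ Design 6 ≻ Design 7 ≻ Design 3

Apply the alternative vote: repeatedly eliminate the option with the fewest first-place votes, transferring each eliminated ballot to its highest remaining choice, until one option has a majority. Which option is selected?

Round 1: Design 2 18, Design 6 12, Design 7 11, Design 5 7, Design 4 4, Design 3 0. Design 3 has the fewest and is eliminated.
Round 2: Design 2 18, Design 6 12, Design 7 11, Design 5 7, Design 4 4. Design 4 has the fewest and is eliminated.
Round 3: Design 2 18, Design 7 15, Design 6 12, Design 5 7. Design 5 has the fewest and is eliminated.
Round 4: Design 7 22, Design 2 18, Design 6 12. Design 6 has the fewest and is eliminated.
Round 5: Design 7 34, Design 2 18. Design 7 has a majority.

Design 7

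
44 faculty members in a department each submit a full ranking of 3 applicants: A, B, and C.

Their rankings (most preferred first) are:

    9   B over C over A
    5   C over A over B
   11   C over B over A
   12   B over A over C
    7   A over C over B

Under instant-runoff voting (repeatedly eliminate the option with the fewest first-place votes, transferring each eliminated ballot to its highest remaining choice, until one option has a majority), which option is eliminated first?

A

Round 1: B 21, C 16, A 7. A has the fewest and is eliminated.
Round 2: C 23, B 21. C has a majority.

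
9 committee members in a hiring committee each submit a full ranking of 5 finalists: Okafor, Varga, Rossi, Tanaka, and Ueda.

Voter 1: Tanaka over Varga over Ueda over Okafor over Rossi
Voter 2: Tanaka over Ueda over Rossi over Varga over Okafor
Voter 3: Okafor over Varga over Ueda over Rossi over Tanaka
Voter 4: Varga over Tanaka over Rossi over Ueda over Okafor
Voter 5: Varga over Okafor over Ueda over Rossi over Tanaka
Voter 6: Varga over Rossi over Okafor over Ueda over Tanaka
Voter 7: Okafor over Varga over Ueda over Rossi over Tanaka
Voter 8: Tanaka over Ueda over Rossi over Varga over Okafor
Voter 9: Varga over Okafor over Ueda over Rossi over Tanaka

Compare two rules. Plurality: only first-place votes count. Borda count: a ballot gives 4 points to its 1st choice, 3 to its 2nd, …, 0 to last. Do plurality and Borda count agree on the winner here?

Yes

Plurality first-place counts: Okafor 2, Varga 4, Rossi 0, Tanaka 3, Ueda 0 → Varga.
Borda totals: Okafor 17, Varga 27, Rossi 13, Tanaka 15, Ueda 18 → Varga.
The two rules agree on Varga.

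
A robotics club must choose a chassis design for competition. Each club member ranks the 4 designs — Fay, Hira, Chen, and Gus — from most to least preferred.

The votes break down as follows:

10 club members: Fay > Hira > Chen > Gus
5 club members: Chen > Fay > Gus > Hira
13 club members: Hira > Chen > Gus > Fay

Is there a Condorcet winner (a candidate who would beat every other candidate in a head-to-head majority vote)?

No

Head-to-head results (28 voters total):
Fay vs Hira: Fay wins 15–13.
Fay vs Chen: Chen wins 18–10.
Fay vs Gus: Fay wins 15–13.
Hira vs Chen: Hira wins 23–5.
Hira vs Gus: Hira wins 23–5.
Chen vs Gus: Chen wins 28–0.
No candidate beats all others: Fay beats Hira beats Chen beats Fay, a majority cycle.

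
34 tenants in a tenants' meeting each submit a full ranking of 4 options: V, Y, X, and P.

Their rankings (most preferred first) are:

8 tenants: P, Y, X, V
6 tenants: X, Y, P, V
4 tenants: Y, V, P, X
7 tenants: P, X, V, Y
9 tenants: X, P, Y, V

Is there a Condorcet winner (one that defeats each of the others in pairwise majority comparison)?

Yes

Head-to-head results (34 voters total):
V vs Y: Y wins 27–7.
V vs X: X wins 30–4.
V vs P: P wins 30–4.
Y vs X: X wins 22–12.
Y vs P: P wins 24–10.
X vs P: P wins 19–15.
P beats each rival — V (30–4), Y (24–10), X (19–15) — so P is the Condorcet winner.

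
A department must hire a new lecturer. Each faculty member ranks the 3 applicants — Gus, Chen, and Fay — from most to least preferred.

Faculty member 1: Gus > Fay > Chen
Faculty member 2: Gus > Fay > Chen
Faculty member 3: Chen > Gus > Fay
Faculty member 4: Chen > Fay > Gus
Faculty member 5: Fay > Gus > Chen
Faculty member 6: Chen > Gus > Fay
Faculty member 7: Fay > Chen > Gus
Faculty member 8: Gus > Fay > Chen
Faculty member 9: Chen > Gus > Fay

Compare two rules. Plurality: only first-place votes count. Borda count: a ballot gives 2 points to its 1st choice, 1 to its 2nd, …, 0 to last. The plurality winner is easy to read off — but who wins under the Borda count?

Gus

Plurality first-place counts: Gus 3, Chen 4, Fay 2 → Chen.
Borda totals: Gus 10, Chen 9, Fay 8 → Gus.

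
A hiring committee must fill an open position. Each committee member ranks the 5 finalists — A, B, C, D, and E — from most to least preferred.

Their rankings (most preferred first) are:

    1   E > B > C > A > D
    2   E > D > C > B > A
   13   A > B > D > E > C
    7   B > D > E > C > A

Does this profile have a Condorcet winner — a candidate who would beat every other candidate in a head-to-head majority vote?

Yes

Head-to-head results (23 voters total):
A vs B: A wins 13–10.
A vs C: A wins 13–10.
A vs D: A wins 14–9.
A vs E: A wins 13–10.
B vs C: B wins 21–2.
B vs D: B wins 21–2.
B vs E: B wins 20–3.
C vs D: D wins 22–1.
C vs E: E wins 23–0.
D vs E: D wins 20–3.
A beats each rival — B (13–10), C (13–10), D (14–9), E (13–10) — so A is the Condorcet winner.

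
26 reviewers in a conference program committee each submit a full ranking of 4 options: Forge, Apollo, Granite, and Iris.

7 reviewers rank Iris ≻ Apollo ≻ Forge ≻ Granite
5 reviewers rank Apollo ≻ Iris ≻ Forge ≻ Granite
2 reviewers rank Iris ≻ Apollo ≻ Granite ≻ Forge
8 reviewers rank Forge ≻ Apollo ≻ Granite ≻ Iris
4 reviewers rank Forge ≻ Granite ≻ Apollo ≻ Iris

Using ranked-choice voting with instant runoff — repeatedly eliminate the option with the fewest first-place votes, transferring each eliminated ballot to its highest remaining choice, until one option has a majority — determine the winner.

Iris

Round 1: Forge 12, Iris 9, Apollo 5, Granite 0. Granite has the fewest and is eliminated.
Round 2: Forge 12, Iris 9, Apollo 5. Apollo has the fewest and is eliminated.
Round 3: Iris 14, Forge 12. Iris has a majority.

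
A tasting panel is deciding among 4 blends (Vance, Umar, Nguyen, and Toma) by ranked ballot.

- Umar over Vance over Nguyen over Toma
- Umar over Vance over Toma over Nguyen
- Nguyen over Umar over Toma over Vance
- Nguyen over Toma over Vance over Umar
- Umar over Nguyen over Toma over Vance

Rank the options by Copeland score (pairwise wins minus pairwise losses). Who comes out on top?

Umar

Pairwise results:
  Vance vs Umar: Umar wins 4–1.
  Vance vs Nguyen: Nguyen wins 3–2.
  Vance vs Toma: Toma wins 3–2.
  Umar vs Nguyen: Umar wins 3–2.
  Umar vs Toma: Umar wins 4–1.
  Nguyen vs Toma: Nguyen wins 4–1.
Copeland scores (wins − losses):
  Vance: 0 − 3 = -3
  Umar: 3 − 0 = 3
  Nguyen: 2 − 1 = 1
  Toma: 1 − 2 = -1
Umar has the best Copeland score.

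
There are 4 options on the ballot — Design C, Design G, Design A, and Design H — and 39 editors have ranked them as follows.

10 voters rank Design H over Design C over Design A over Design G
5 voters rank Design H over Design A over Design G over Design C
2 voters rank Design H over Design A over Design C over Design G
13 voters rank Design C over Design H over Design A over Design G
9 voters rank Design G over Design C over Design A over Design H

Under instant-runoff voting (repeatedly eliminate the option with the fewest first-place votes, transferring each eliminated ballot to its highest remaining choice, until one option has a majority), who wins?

Round 1: Design H 17, Design C 13, Design G 9, Design A 0. Design A has the fewest and is eliminated.
Round 2: Design H 17, Design C 13, Design G 9. Design G has the fewest and is eliminated.
Round 3: Design C 22, Design H 17. Design C has a majority.

Design C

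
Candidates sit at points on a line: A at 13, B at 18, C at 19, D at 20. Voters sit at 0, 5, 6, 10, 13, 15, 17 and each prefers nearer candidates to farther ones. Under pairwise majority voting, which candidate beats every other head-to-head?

With single-peaked preferences on a line, the Condorcet winner is the candidate closest to the median voter.
The median voter (position 10) is closest to A at 13.
Check: A vs D — voters closer to A: 6 of 7.

A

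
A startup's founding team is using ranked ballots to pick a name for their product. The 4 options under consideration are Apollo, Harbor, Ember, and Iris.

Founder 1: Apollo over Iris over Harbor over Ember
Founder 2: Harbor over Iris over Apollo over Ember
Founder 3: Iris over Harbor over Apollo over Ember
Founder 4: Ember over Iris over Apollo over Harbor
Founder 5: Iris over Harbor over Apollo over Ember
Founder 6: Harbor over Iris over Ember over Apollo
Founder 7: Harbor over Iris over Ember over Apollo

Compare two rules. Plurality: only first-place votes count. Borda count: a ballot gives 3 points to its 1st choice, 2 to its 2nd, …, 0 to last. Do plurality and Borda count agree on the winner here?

No

Plurality first-place counts: Apollo 1, Harbor 3, Ember 1, Iris 2 → Harbor.
Borda totals: Apollo 7, Harbor 14, Ember 5, Iris 16 → Iris.
The two rules disagree: plurality picks Harbor, Borda picks Iris.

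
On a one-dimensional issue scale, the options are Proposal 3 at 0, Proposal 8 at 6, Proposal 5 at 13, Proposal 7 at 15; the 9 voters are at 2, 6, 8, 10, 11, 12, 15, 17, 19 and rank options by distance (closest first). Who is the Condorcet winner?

Proposal 5

With single-peaked preferences on a line, the Condorcet winner is the candidate closest to the median voter.
The median voter (position 11) is closest to Proposal 5 at 13.
Check: Proposal 5 vs Proposal 7 — voters closer to Proposal 5: 6 of 9.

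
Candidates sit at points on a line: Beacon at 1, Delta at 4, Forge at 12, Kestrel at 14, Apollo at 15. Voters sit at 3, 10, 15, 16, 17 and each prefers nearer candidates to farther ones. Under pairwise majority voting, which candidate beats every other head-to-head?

With single-peaked preferences on a line, the Condorcet winner is the candidate closest to the median voter.
The median voter (position 15) is closest to Apollo at 15.
Check: Apollo vs Forge — voters closer to Apollo: 3 of 5.

Apollo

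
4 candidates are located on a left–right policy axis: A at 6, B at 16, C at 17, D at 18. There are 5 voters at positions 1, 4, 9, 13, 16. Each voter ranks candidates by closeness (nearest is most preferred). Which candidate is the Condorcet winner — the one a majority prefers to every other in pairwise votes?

A

With single-peaked preferences on a line, the Condorcet winner is the candidate closest to the median voter.
The median voter (position 9) is closest to A at 6.
Check: A vs C — voters closer to A: 3 of 5.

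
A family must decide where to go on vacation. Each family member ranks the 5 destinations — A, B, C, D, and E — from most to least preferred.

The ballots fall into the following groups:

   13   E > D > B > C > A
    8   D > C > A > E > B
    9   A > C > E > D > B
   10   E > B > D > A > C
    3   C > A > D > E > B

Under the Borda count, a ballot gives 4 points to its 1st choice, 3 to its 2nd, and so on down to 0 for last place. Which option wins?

Borda scores:
  A: 13·0 + 8·2 + 9·4 + 10·1 + 3·3 = 71
  B: 13·2 + 8·0 + 9·0 + 10·3 + 3·0 = 56
  C: 13·1 + 8·3 + 9·3 + 10·0 + 3·4 = 76
  D: 13·3 + 8·4 + 9·1 + 10·2 + 3·2 = 106
  E: 13·4 + 8·1 + 9·2 + 10·4 + 3·1 = 121
E has the highest total.

E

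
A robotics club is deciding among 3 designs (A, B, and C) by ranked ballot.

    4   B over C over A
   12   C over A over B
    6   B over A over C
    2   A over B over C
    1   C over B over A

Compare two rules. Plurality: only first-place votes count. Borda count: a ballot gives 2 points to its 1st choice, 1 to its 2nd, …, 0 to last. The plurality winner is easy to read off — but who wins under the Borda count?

Plurality first-place counts: A 2, B 10, C 13 → C.
Borda totals: A 22, B 23, C 30 → C.

C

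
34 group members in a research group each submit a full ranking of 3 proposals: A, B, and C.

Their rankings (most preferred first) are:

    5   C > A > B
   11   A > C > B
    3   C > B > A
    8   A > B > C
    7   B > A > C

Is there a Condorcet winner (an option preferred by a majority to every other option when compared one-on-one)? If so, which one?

Head-to-head results (34 voters total):
A vs B: A wins 24–10.
A vs C: A wins 26–8.
B vs C: C wins 19–15.
A beats each rival — B (24–10), C (26–8) — so A is the Condorcet winner.

A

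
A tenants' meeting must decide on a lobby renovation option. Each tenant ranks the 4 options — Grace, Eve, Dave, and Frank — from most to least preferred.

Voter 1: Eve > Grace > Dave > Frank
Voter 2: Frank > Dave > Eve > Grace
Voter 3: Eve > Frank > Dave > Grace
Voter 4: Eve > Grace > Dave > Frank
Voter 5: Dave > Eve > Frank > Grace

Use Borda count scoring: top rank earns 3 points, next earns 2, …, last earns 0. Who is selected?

Eve

Borda scores:
  Grace: 2 + 0 + 0 + 2 + 0 = 4
  Eve: 3 + 1 + 3 + 3 + 2 = 12
  Dave: 1 + 2 + 1 + 1 + 3 = 8
  Frank: 0 + 3 + 2 + 0 + 1 = 6
Eve has the highest total.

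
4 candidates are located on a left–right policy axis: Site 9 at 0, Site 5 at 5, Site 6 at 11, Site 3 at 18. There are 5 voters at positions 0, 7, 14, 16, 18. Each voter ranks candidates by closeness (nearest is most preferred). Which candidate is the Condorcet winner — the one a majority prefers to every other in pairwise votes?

Site 6

With single-peaked preferences on a line, the Condorcet winner is the candidate closest to the median voter.
The median voter (position 14) is closest to Site 6 at 11.
Check: Site 6 vs Site 9 — voters closer to Site 6: 4 of 5.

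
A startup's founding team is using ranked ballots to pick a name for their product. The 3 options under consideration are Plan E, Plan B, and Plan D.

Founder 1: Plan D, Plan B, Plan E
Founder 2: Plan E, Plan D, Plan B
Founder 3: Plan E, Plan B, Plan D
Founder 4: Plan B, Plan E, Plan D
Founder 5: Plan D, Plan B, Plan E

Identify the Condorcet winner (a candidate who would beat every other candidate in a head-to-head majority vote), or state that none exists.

Head-to-head results (5 voters total):
Plan E vs Plan B: Plan B wins 3–2.
Plan E vs Plan D: Plan E wins 3–2.
Plan B vs Plan D: Plan D wins 3–2.
No candidate beats all others: Plan E beats Plan D beats Plan B beats Plan E, a majority cycle.

No Condorcet winner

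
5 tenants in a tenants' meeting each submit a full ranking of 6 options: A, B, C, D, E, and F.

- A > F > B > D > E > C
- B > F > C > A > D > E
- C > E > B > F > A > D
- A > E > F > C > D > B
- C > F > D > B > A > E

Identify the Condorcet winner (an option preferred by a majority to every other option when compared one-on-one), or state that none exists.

F

Head-to-head results (5 voters total):
A vs B: B wins 3–2.
A vs C: C wins 3–2.
A vs D: A wins 4–1.
A vs E: A wins 4–1.
A vs F: F wins 3–2.
B vs C: C wins 3–2.
B vs D: B wins 3–2.
B vs E: B wins 3–2.
B vs F: F wins 3–2.
C vs D: C wins 4–1.
C vs E: C wins 3–2.
C vs F: F wins 3–2.
D vs E: D wins 3–2.
D vs F: F wins 5–0.
E vs F: F wins 3–2.
F beats each rival — A (3–2), B (3–2), C (3–2), D (5–0), E (3–2) — so F is the Condorcet winner.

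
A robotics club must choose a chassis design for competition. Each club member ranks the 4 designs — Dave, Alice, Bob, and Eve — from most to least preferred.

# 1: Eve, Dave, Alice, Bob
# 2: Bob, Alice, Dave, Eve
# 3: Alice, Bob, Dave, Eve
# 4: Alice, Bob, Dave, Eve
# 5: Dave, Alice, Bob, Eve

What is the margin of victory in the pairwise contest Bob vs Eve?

Ballots ranking Bob above Eve: 4.
Ballots ranking Eve above Bob: 1.
Bob wins 4–1, a margin of 3.

3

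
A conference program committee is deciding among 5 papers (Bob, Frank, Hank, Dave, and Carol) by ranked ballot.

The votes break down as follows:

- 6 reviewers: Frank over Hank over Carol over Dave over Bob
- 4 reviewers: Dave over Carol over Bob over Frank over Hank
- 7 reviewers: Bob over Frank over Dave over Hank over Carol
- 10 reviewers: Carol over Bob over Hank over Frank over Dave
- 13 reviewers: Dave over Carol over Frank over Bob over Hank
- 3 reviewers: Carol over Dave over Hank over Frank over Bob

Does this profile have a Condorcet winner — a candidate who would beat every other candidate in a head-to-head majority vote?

No

Head-to-head results (43 voters total):
Bob vs Frank: Frank wins 22–21.
Bob vs Hank: Bob wins 34–9.
Bob vs Dave: Dave wins 26–17.
Bob vs Carol: Carol wins 36–7.
Frank vs Hank: Frank wins 30–13.
Frank vs Dave: Frank wins 23–20.
Frank vs Carol: Carol wins 30–13.
Hank vs Dave: Dave wins 27–16.
Hank vs Carol: Carol wins 30–13.
Dave vs Carol: Dave wins 24–19.
No candidate beats all others: Frank beats Dave beats Carol beats Frank, a majority cycle.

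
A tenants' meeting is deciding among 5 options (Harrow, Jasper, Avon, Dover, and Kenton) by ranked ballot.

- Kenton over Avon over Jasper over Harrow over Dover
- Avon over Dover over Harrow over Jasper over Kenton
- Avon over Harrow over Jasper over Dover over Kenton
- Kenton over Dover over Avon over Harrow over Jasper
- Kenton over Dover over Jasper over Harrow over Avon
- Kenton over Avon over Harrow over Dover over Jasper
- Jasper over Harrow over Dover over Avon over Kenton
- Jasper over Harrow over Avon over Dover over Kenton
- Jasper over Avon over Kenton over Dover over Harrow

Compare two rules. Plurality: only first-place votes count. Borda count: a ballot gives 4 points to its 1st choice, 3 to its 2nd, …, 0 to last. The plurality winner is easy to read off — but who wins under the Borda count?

Avon

Plurality first-place counts: Harrow 0, Jasper 3, Avon 2, Dover 0, Kenton 4 → Kenton.
Borda totals: Harrow 16, Jasper 19, Avon 22, Dover 15, Kenton 18 → Avon.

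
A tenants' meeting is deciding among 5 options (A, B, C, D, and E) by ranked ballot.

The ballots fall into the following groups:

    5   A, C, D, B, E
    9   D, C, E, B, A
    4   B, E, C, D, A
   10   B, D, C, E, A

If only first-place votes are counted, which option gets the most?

First-place vote totals:
  A: 5
  B: 14
  C: 0
  D: 9
  E: 0
B has the most first-place votes.

B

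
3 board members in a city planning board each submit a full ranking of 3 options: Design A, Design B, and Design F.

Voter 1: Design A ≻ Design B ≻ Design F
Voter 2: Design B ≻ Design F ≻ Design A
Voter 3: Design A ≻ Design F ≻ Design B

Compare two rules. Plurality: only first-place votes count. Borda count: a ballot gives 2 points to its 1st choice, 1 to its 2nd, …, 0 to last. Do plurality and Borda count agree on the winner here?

Plurality first-place counts: Design A 2, Design B 1, Design F 0 → Design A.
Borda totals: Design A 4, Design B 3, Design F 2 → Design A.
The two rules agree on Design A.

Yes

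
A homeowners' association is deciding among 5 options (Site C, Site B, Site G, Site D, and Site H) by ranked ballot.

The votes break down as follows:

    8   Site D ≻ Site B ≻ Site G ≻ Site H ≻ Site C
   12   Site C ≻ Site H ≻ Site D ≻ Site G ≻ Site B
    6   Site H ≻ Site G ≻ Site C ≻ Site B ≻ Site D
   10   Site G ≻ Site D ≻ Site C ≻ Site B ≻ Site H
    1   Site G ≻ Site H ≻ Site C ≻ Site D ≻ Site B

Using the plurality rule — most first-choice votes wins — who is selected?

Site C

First-place vote totals:
  Site C: 12
  Site B: 0
  Site G: 11
  Site D: 8
  Site H: 6
Site C has the most first-place votes.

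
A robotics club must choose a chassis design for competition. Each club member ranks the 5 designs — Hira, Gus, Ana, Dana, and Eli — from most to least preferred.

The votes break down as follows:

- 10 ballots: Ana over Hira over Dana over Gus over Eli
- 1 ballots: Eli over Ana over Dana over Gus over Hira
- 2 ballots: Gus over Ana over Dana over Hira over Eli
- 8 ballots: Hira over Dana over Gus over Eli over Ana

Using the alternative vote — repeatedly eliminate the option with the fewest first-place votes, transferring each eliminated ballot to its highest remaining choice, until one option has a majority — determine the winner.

Round 1: Ana 10, Hira 8, Gus 2, Eli 1, Dana 0. Dana has the fewest and is eliminated.
Round 2: Ana 10, Hira 8, Gus 2, Eli 1. Eli has the fewest and is eliminated.
Round 3: Ana 11, Hira 8, Gus 2. Ana has a majority.

Ana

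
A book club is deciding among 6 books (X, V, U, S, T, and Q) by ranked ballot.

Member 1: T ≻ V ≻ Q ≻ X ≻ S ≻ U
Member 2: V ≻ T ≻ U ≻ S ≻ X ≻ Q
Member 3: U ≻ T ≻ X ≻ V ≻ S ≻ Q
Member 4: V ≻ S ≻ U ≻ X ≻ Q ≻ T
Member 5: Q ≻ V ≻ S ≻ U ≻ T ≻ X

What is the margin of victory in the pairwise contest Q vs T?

Ballots ranking Q above T: 2.
Ballots ranking T above Q: 3.
T wins 3–2, a margin of 1.

1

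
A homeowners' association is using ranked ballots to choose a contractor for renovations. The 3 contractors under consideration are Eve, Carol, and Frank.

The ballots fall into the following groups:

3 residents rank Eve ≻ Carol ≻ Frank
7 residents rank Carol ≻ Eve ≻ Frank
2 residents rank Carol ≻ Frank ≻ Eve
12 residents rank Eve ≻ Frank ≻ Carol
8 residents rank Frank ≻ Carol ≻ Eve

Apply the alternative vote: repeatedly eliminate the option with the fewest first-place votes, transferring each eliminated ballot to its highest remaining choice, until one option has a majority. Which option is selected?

Carol

Round 1: Eve 15, Carol 9, Frank 8. Frank has the fewest and is eliminated.
Round 2: Carol 17, Eve 15. Carol has a majority.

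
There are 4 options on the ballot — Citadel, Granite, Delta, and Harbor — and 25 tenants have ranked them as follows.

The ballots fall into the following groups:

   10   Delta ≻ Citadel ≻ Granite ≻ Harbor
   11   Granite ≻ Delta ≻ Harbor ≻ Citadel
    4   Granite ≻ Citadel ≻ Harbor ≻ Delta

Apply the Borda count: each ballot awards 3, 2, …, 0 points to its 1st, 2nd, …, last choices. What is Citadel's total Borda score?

28

Borda scores:
  Citadel: 10·2 + 11·0 + 4·2 = 28
  Granite: 10·1 + 11·3 + 4·3 = 55
  Delta: 10·3 + 11·2 + 4·0 = 52
  Harbor: 10·0 + 11·1 + 4·1 = 15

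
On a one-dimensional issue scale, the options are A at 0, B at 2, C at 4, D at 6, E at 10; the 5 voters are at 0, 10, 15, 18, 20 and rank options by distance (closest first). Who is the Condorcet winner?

With single-peaked preferences on a line, the Condorcet winner is the candidate closest to the median voter.
The median voter (position 15) is closest to E at 10.
Check: E vs B — voters closer to E: 4 of 5.

E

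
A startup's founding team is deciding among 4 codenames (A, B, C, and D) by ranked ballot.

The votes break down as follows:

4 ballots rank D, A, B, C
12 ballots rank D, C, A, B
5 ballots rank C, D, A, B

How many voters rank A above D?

0

Ballots ranking A above D: 0.
Ballots ranking D above A: 4+12+5 = 21.
So 0 of 21 voters prefer A to D.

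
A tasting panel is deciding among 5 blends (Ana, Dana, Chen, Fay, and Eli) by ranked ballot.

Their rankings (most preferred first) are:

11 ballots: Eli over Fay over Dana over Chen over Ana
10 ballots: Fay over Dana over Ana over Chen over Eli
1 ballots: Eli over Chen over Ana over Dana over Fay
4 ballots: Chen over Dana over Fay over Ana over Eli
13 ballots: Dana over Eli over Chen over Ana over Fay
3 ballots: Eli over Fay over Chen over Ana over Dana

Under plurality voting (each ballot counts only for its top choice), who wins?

First-place vote totals:
  Ana: 0
  Dana: 13
  Chen: 4
  Fay: 10
  Eli: 15
Eli has the most first-place votes.

Eli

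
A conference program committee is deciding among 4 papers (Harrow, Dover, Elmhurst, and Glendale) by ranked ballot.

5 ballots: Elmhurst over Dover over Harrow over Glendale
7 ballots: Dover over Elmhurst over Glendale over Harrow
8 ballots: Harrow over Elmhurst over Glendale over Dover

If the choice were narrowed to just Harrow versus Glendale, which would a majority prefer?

Ballots ranking Harrow above Glendale: 5+8 = 13.
Ballots ranking Glendale above Harrow: 7.
Harrow wins the head-to-head, 13–7.

Harrow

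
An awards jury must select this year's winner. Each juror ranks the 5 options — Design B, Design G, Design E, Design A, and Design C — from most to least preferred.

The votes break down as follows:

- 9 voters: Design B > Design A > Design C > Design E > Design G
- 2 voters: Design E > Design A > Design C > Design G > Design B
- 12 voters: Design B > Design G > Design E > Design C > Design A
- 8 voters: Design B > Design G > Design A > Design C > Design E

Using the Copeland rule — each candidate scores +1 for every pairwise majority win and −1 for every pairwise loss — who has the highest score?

Pairwise results:
  Design B vs Design G: Design B wins 29–2.
  Design B vs Design E: Design B wins 29–2.
  Design B vs Design A: Design B wins 29–2.
  Design B vs Design C: Design B wins 29–2.
  Design G vs Design E: Design G wins 20–11.
  Design G vs Design A: Design G wins 20–11.
  Design G vs Design C: Design G wins 20–11.
  Design E vs Design A: Design A wins 17–14.
  Design E vs Design C: Design C wins 17–14.
  Design A vs Design C: Design A wins 19–12.
Copeland scores (wins − losses):
  Design B: 4 − 0 = 4
  Design G: 3 − 1 = 2
  Design E: 0 − 4 = -4
  Design A: 2 − 2 = 0
  Design C: 1 − 3 = -2
Design B has the best Copeland score.

Design B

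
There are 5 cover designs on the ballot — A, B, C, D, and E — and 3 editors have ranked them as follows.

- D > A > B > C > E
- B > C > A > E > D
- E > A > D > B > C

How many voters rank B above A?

1

Ballots ranking B above A: 1.
Ballots ranking A above B: 2.
So 1 of 3 voters prefer B to A.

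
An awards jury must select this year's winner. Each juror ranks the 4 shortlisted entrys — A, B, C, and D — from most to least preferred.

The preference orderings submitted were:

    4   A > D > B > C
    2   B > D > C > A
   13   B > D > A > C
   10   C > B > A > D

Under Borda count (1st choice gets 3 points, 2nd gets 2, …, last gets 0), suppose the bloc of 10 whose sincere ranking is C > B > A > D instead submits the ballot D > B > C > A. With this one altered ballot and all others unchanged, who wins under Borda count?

Borda totals with the altered ballot: A 25, B 69, C 12, D 68.
The winner is unchanged: still B.

B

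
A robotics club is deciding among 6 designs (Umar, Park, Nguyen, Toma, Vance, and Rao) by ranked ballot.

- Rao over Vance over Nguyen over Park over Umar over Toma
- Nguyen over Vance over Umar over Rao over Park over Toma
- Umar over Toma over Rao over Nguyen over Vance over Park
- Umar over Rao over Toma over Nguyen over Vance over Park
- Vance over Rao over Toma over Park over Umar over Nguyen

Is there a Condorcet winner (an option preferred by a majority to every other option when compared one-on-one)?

No

Head-to-head results (5 voters total):
Umar vs Park: Umar wins 3–2.
Umar vs Nguyen: Umar wins 3–2.
Umar vs Toma: Umar wins 4–1.
Umar vs Vance: Vance wins 3–2.
Umar vs Rao: Umar wins 3–2.
Park vs Nguyen: Nguyen wins 4–1.
Park vs Toma: Toma wins 3–2.
Park vs Vance: Vance wins 5–0.
Park vs Rao: Rao wins 5–0.
Nguyen vs Toma: Toma wins 3–2.
Nguyen vs Vance: Nguyen wins 3–2.
Nguyen vs Rao: Rao wins 4–1.
Toma vs Vance: Vance wins 3–2.
Toma vs Rao: Rao wins 4–1.
Vance vs Rao: Rao wins 3–2.
No candidate beats all others: Umar beats Nguyen beats Vance beats Umar, a majority cycle.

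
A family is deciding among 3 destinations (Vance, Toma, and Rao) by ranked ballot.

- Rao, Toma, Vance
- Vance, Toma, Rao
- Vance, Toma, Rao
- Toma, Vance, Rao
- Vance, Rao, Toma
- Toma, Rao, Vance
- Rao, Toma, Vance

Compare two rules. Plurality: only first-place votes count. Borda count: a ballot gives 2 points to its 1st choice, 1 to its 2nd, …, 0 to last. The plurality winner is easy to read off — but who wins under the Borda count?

Plurality first-place counts: Vance 3, Toma 2, Rao 2 → Vance.
Borda totals: Vance 7, Toma 8, Rao 6 → Toma.

Toma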